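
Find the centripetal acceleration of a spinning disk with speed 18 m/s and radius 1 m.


Given: v = 18 m/s, r = 1 m
Using a_c = v^2 / r
a_c = 18^2 / 1
a_c = 324 / 1
a_c = 324 m/s^2

324 m/s^2


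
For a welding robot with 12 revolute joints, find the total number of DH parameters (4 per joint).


Given: 12 joints, 4 DH parameters per joint (d, theta, a, alpha)
Total DH parameters = number_of_joints * 4
Total = 12 * 4
Total = 48

48


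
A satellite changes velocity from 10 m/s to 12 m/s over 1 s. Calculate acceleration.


Given: initial velocity v0 = 10 m/s, final velocity v = 12 m/s, time t = 1 s
Using a = (v - v0) / t
a = (12 - 10) / 1
a = 2 / 1
a = 2 m/s^2

2 m/s^2


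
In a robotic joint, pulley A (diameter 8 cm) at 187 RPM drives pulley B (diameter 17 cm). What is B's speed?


Given: D1 = 8 cm, w1 = 187 RPM, D2 = 17 cm
Using D1*w1 = D2*w2
w2 = D1*w1 / D2
w2 = 8*187 / 17
w2 = 1496 / 17
w2 = 88 RPM

88 RPM


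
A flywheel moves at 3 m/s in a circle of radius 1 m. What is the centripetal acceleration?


Given: v = 3 m/s, r = 1 m
Using a_c = v^2 / r
a_c = 3^2 / 1
a_c = 9 / 1
a_c = 9 m/s^2

9 m/s^2


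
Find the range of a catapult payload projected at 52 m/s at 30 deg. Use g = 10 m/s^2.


Given: v0 = 52 m/s, theta = 30 deg, g = 10 m/s^2
sin(2*30) = sin(60) = sqrt(3)/2
Using R = v0^2 * sin(2*theta) / g
R = 52^2 * (sqrt(3)/2) / 10
R = 2704 * sqrt(3) / 20
R = 676/5*sqrt(3) m

676/5*sqrt(3) m


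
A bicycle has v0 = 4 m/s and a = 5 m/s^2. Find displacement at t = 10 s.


Given: v0 = 4 m/s, a = 5 m/s^2, t = 10 s
Using s = v0*t + (1/2)*a*t^2
s = 4*10 + (1/2)*5*10^2
s = 40 + (1/2)*500
s = 40 + 250
s = 290

290 m


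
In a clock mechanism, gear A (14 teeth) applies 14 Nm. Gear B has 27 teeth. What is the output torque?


Given: N1 = 14, N2 = 27, T1 = 14 Nm
Using T2/T1 = N2/N1
T2 = T1 * N2 / N1
T2 = 14 * 27 / 14
T2 = 378 / 14
T2 = 27 Nm

27 Nm


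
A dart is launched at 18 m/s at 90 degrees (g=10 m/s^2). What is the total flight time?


Given: v0 = 18 m/s, theta = 90 deg, g = 10 m/s^2
sin(90) = 1
Using T = 2*v0*sin(theta) / g
T = 2*18*1 / 10
T = 36 / 10
T = 18/5 s

18/5 s


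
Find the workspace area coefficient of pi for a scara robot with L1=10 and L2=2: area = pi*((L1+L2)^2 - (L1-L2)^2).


Given: L1 = 10, L2 = 2
(L1+L2)^2 = (12)^2 = 144
(L1-L2)^2 = (8)^2 = 64
Difference = 144 - 64 = 80
This equals 4*L1*L2 = 4*10*2 = 80
Workspace area = 80*pi

80


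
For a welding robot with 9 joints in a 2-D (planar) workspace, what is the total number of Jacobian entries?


Given: task space dimension = 2, joints = 9
Jacobian is a 2 x 9 matrix
Total entries = rows * columns
Total = 2 * 9
Total = 18

18


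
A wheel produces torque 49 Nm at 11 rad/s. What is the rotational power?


Given: tau = 49 Nm, omega = 11 rad/s
Using P = tau * omega
P = 49 * 11
P = 539 W

539 W


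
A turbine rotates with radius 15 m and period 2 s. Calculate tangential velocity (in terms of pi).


Given: radius r = 15 m, period T = 2 s
Using v = 2*pi*r / T
v = 2*pi*15 / 2
v = 30*pi / 2
v = 15*pi m/s

15*pi m/s


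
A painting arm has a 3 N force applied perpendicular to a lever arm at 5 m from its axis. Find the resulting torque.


Given: F = 3 N, r = 5 m, angle = 90 deg (perpendicular)
Using tau = F * r * sin(90)
sin(90) = 1
tau = 3 * 5 * 1
tau = 15 Nm

15 Nm


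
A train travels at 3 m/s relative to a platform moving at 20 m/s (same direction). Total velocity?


Given: object velocity = 3 m/s, platform velocity = 20 m/s (same direction)
Using classical velocity addition: v_total = v_object + v_platform
v_total = 3 + 20
v_total = 23 m/s

23 m/s


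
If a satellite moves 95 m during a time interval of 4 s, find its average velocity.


Given: distance d = 95 m, time t = 4 s
Using v = d / t
v = 95 / 4
v = 95/4 m/s

95/4 m/s


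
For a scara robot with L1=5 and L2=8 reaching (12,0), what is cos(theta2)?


Given: L1 = 5, L2 = 8, target (x, y) = (12, 0)
Using cos(theta2) = (x^2 + y^2 - L1^2 - L2^2) / (2*L1*L2)
x^2 + y^2 = 12^2 + 0 = 144
L1^2 + L2^2 = 25 + 64 = 89
Numerator = 144 - 89 = 55
Denominator = 2*5*8 = 80
cos(theta2) = 55/80 = 11/16

11/16


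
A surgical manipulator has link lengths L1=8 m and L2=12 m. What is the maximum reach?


Given: L1 = 8 m, L2 = 12 m
For a 2-link planar arm, max reach = L1 + L2 (fully extended)
Max reach = 8 + 12
Max reach = 20 m

20 m


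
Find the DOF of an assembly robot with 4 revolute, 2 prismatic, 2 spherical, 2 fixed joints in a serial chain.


Given: serial robot with 4 revolute, 2 prismatic, 2 spherical, 2 fixed joints
DOF contribution per joint type: revolute=1, prismatic=1, spherical=3, fixed=0
DOF = 4*1 + 2*1 + 2*3 + 2*0
DOF = 12

12


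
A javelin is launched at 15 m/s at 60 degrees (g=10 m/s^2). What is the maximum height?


Given: v0 = 15 m/s, theta = 60 deg, g = 10 m/s^2
sin^2(60) = 3/4
Using H = v0^2 * sin^2(theta) / (2*g)
H = 15^2 * 3/4 / (2*10)
H = 225 * 3/4 / 20
H = 675/4 / 20
H = 135/16 m

135/16 m


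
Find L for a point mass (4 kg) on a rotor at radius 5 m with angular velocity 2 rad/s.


Given: m = 4 kg, r = 5 m, omega = 2 rad/s
For a point mass: I = m*r^2
I = 4*5^2 = 4*25 = 100
L = I*omega = 100*2
L = 200 kg*m^2/s

200 kg*m^2/s


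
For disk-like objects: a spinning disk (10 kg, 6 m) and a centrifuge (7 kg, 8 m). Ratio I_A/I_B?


Given: M1=10 kg, R1=6 m, M2=7 kg, R2=8 m
For a disk: I = (1/2)*M*R^2, so I_A/I_B = (M1*R1^2)/(M2*R2^2)
M1*R1^2 = 10*36 = 360
M2*R2^2 = 7*64 = 448
I_A/I_B = 360/448 = 45/56

45/56


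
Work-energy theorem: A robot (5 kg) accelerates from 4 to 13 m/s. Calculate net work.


Given: m = 5 kg, v0 = 4 m/s, v = 13 m/s
Using W = (1/2)*m*(v^2 - v0^2)
v^2 = 13^2 = 169
v0^2 = 4^2 = 16
v^2 - v0^2 = 169 - 16 = 153
W = (1/2)*5*153 = 765/2 J

765/2 J


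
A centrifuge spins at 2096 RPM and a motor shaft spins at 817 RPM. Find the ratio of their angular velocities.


Given: RPM_A = 2096, RPM_B = 817
omega = 2*pi*RPM/60, so omega_A/omega_B = RPM_A / RPM_B
omega_A/omega_B = 2096 / 817
omega_A/omega_B = 2096/817

2096/817


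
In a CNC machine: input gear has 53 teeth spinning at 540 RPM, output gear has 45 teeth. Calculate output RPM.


Given: N1 = 53 teeth, w1 = 540 RPM, N2 = 45 teeth
Using N1*w1 = N2*w2
w2 = N1*w1 / N2
w2 = 53*540 / 45
w2 = 28620 / 45
w2 = 636 RPM

636 RPM


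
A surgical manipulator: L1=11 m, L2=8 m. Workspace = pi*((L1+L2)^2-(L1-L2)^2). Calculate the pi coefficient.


Given: L1 = 11, L2 = 8
(L1+L2)^2 = (19)^2 = 361
(L1-L2)^2 = (3)^2 = 9
Difference = 361 - 9 = 352
This equals 4*L1*L2 = 4*11*8 = 352
Workspace area = 352*pi

352


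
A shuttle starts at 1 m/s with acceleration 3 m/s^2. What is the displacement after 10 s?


Given: v0 = 1 m/s, a = 3 m/s^2, t = 10 s
Using s = v0*t + (1/2)*a*t^2
s = 1*10 + (1/2)*3*10^2
s = 10 + (1/2)*300
s = 10 + 150
s = 160

160 m


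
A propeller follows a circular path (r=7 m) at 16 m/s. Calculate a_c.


Given: v = 16 m/s, r = 7 m
Using a_c = v^2 / r
a_c = 16^2 / 7
a_c = 256 / 7
a_c = 256/7 m/s^2

256/7 m/s^2


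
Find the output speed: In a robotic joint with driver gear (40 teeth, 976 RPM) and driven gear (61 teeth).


Given: N1 = 40 teeth, w1 = 976 RPM, N2 = 61 teeth
Using N1*w1 = N2*w2
w2 = N1*w1 / N2
w2 = 40*976 / 61
w2 = 39040 / 61
w2 = 640 RPM

640 RPM


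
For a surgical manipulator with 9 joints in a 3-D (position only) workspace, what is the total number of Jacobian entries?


Given: task space dimension = 3, joints = 9
Jacobian is a 3 x 9 matrix
Total entries = rows * columns
Total = 3 * 9
Total = 27

27


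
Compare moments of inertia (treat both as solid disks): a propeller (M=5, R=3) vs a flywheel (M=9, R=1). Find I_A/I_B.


Given: M1=5 kg, R1=3 m, M2=9 kg, R2=1 m
For a disk: I = (1/2)*M*R^2, so I_A/I_B = (M1*R1^2)/(M2*R2^2)
M1*R1^2 = 5*9 = 45
M2*R2^2 = 9*1 = 9
I_A/I_B = 45/9 = 5

5


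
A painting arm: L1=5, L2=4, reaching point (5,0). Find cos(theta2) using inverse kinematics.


Given: L1 = 5, L2 = 4, target (x, y) = (5, 0)
Using cos(theta2) = (x^2 + y^2 - L1^2 - L2^2) / (2*L1*L2)
x^2 + y^2 = 5^2 + 0 = 25
L1^2 + L2^2 = 25 + 16 = 41
Numerator = 25 - 41 = -16
Denominator = 2*5*4 = 40
cos(theta2) = -16/40 = -2/5

-2/5


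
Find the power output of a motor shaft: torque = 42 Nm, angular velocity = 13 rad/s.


Given: tau = 42 Nm, omega = 13 rad/s
Using P = tau * omega
P = 42 * 13
P = 546 W

546 W


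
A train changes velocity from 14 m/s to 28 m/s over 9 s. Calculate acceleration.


Given: initial velocity v0 = 14 m/s, final velocity v = 28 m/s, time t = 9 s
Using a = (v - v0) / t
a = (28 - 14) / 9
a = 14 / 9
a = 14/9 m/s^2

14/9 m/s^2


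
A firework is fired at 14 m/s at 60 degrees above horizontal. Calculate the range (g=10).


Given: v0 = 14 m/s, theta = 60 deg, g = 10 m/s^2
sin(2*60) = sin(120) = sqrt(3)/2
Using R = v0^2 * sin(2*theta) / g
R = 14^2 * (sqrt(3)/2) / 10
R = 196 * sqrt(3) / 20
R = 49/5*sqrt(3) m

49/5*sqrt(3) m


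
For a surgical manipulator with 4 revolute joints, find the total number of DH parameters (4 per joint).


Given: 4 joints, 4 DH parameters per joint (d, theta, a, alpha)
Total DH parameters = number_of_joints * 4
Total = 4 * 4
Total = 16

16


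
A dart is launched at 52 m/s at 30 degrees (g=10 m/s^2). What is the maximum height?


Given: v0 = 52 m/s, theta = 30 deg, g = 10 m/s^2
sin^2(30) = 1/4
Using H = v0^2 * sin^2(theta) / (2*g)
H = 52^2 * 1/4 / (2*10)
H = 2704 * 1/4 / 20
H = 676 / 20
H = 169/5 m

169/5 m


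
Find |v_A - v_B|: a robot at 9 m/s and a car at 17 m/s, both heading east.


Given: v_A = 9 m/s east, v_B = 17 m/s east
Both move in the same direction; relative speed = |v_A - v_B|
|9 - 17| = |-8|
= 8 m/s

8 m/s


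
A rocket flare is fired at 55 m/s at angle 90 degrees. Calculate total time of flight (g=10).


Given: v0 = 55 m/s, theta = 90 deg, g = 10 m/s^2
sin(90) = 1
Using T = 2*v0*sin(theta) / g
T = 2*55*1 / 10
T = 110 / 10
T = 11 s

11 s


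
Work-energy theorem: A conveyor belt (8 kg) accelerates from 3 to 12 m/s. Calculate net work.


Given: m = 8 kg, v0 = 3 m/s, v = 12 m/s
Using W = (1/2)*m*(v^2 - v0^2)
v^2 = 12^2 = 144
v0^2 = 3^2 = 9
v^2 - v0^2 = 144 - 9 = 135
W = (1/2)*8*135 = 540 J

540 J


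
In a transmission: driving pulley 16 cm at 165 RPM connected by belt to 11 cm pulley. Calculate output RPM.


Given: D1 = 16 cm, w1 = 165 RPM, D2 = 11 cm
Using D1*w1 = D2*w2
w2 = D1*w1 / D2
w2 = 16*165 / 11
w2 = 2640 / 11
w2 = 240 RPM

240 RPM


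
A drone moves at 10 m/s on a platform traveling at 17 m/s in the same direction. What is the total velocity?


Given: object velocity = 10 m/s, platform velocity = 17 m/s (same direction)
Using classical velocity addition: v_total = v_object + v_platform
v_total = 10 + 17
v_total = 27 m/s

27 m/s


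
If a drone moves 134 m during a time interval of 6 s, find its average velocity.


Given: distance d = 134 m, time t = 6 s
Using v = d / t
v = 134 / 6
v = 67/3 m/s

67/3 m/s


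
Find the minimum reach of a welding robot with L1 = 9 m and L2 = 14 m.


Given: L1 = 9 m, L2 = 14 m
For a 2-link planar arm, min reach = |L1 - L2| (second link folded back)
Min reach = |9 - 14|
Min reach = 5 m

5 m


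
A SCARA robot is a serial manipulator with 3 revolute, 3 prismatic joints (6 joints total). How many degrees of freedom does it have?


Given: serial robot with 3 revolute, 3 prismatic joints
DOF contribution per joint type: revolute=1, prismatic=1, spherical=3, fixed=0
DOF = 3*1 + 3*1
DOF = 6

6


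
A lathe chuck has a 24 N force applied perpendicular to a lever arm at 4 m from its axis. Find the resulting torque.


Given: F = 24 N, r = 4 m, angle = 90 deg (perpendicular)
Using tau = F * r * sin(90)
sin(90) = 1
tau = 24 * 4 * 1
tau = 96 Nm

96 Nm


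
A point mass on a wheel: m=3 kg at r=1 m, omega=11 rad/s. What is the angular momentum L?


Given: m = 3 kg, r = 1 m, omega = 11 rad/s
For a point mass: I = m*r^2
I = 3*1^2 = 3*1 = 3
L = I*omega = 3*11
L = 33 kg*m^2/s

33 kg*m^2/s


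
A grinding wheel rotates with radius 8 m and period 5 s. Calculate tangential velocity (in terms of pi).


Given: radius r = 8 m, period T = 5 s
Using v = 2*pi*r / T
v = 2*pi*8 / 5
v = 16*pi / 5
v = 16/5*pi m/s

16/5*pi m/s


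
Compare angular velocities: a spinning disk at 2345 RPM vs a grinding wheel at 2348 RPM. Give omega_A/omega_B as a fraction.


Given: RPM_A = 2345, RPM_B = 2348
omega = 2*pi*RPM/60, so omega_A/omega_B = RPM_A / RPM_B
omega_A/omega_B = 2345 / 2348
omega_A/omega_B = 2345/2348

2345/2348


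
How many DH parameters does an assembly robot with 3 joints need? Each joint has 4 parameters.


Given: 3 joints, 4 DH parameters per joint (d, theta, a, alpha)
Total DH parameters = number_of_joints * 4
Total = 3 * 4
Total = 12

12


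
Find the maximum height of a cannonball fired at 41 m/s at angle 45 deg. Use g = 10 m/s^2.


Given: v0 = 41 m/s, theta = 45 deg, g = 10 m/s^2
sin^2(45) = 1/2
Using H = v0^2 * sin^2(theta) / (2*g)
H = 41^2 * 1/2 / (2*10)
H = 1681 * 1/2 / 20
H = 1681/2 / 20
H = 1681/40 m

1681/40 m


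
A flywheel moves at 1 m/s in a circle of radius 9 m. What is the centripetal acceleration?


Given: v = 1 m/s, r = 9 m
Using a_c = v^2 / r
a_c = 1^2 / 9
a_c = 1 / 9
a_c = 1/9 m/s^2

1/9 m/s^2


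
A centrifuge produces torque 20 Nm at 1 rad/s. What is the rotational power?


Given: tau = 20 Nm, omega = 1 rad/s
Using P = tau * omega
P = 20 * 1
P = 20 W

20 W


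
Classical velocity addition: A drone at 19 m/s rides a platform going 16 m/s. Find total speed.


Given: object velocity = 19 m/s, platform velocity = 16 m/s (same direction)
Using classical velocity addition: v_total = v_object + v_platform
v_total = 19 + 16
v_total = 35 m/s

35 m/s


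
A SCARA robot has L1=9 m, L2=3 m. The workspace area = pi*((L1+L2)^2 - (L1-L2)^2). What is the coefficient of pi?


Given: L1 = 9, L2 = 3
(L1+L2)^2 = (12)^2 = 144
(L1-L2)^2 = (6)^2 = 36
Difference = 144 - 36 = 108
This equals 4*L1*L2 = 4*9*3 = 108
Workspace area = 108*pi

108


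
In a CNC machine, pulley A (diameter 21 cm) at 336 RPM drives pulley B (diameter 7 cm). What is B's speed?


Given: D1 = 21 cm, w1 = 336 RPM, D2 = 7 cm
Using D1*w1 = D2*w2
w2 = D1*w1 / D2
w2 = 21*336 / 7
w2 = 7056 / 7
w2 = 1008 RPM

1008 RPM


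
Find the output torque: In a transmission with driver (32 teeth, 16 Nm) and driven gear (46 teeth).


Given: N1 = 32, N2 = 46, T1 = 16 Nm
Using T2/T1 = N2/N1
T2 = T1 * N2 / N1
T2 = 16 * 46 / 32
T2 = 736 / 32
T2 = 23 Nm

23 Nm


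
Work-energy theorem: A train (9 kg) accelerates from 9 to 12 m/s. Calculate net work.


Given: m = 9 kg, v0 = 9 m/s, v = 12 m/s
Using W = (1/2)*m*(v^2 - v0^2)
v^2 = 12^2 = 144
v0^2 = 9^2 = 81
v^2 - v0^2 = 144 - 81 = 63
W = (1/2)*9*63 = 567/2 J

567/2 J


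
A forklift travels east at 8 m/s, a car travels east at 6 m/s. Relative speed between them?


Given: v_A = 8 m/s east, v_B = 6 m/s east
Both move in the same direction; relative speed = |v_A - v_B|
|8 - 6| = |2|
= 2 m/s

2 m/s


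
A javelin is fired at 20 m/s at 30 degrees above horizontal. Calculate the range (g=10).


Given: v0 = 20 m/s, theta = 30 deg, g = 10 m/s^2
sin(2*30) = sin(60) = sqrt(3)/2
Using R = v0^2 * sin(2*theta) / g
R = 20^2 * (sqrt(3)/2) / 10
R = 400 * sqrt(3) / 20
R = 20*sqrt(3) m

20*sqrt(3) m


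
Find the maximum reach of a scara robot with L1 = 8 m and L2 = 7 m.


Given: L1 = 8 m, L2 = 7 m
For a 2-link planar arm, max reach = L1 + L2 (fully extended)
Max reach = 8 + 7
Max reach = 15 m

15 m


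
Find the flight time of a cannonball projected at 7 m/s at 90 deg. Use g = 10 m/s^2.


Given: v0 = 7 m/s, theta = 90 deg, g = 10 m/s^2
sin(90) = 1
Using T = 2*v0*sin(theta) / g
T = 2*7*1 / 10
T = 14 / 10
T = 7/5 s

7/5 s


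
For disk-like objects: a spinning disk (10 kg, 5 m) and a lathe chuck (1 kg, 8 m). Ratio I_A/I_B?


Given: M1=10 kg, R1=5 m, M2=1 kg, R2=8 m
For a disk: I = (1/2)*M*R^2, so I_A/I_B = (M1*R1^2)/(M2*R2^2)
M1*R1^2 = 10*25 = 250
M2*R2^2 = 1*64 = 64
I_A/I_B = 250/64 = 125/32

125/32


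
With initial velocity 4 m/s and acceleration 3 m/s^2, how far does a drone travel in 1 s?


Given: v0 = 4 m/s, a = 3 m/s^2, t = 1 s
Using s = v0*t + (1/2)*a*t^2
s = 4*1 + (1/2)*3*1^2
s = 4 + (1/2)*3
s = 4 + 3/2
s = 11/2

11/2 m


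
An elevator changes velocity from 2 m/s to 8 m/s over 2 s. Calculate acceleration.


Given: initial velocity v0 = 2 m/s, final velocity v = 8 m/s, time t = 2 s
Using a = (v - v0) / t
a = (8 - 2) / 2
a = 6 / 2
a = 3 m/s^2

3 m/s^2


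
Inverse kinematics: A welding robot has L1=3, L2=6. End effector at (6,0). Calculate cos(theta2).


Given: L1 = 3, L2 = 6, target (x, y) = (6, 0)
Using cos(theta2) = (x^2 + y^2 - L1^2 - L2^2) / (2*L1*L2)
x^2 + y^2 = 6^2 + 0 = 36
L1^2 + L2^2 = 9 + 36 = 45
Numerator = 36 - 45 = -9
Denominator = 2*3*6 = 36
cos(theta2) = -9/36 = -1/4

-1/4


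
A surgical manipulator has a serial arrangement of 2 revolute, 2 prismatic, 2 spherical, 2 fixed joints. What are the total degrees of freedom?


Given: serial robot with 2 revolute, 2 prismatic, 2 spherical, 2 fixed joints
DOF contribution per joint type: revolute=1, prismatic=1, spherical=3, fixed=0
DOF = 2*1 + 2*1 + 2*3 + 2*0
DOF = 10

10


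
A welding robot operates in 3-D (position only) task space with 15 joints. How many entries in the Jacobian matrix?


Given: task space dimension = 3, joints = 15
Jacobian is a 3 x 15 matrix
Total entries = rows * columns
Total = 3 * 15
Total = 45

45


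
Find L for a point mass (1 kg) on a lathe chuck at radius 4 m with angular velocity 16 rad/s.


Given: m = 1 kg, r = 4 m, omega = 16 rad/s
For a point mass: I = m*r^2
I = 1*4^2 = 1*16 = 16
L = I*omega = 16*16
L = 256 kg*m^2/s

256 kg*m^2/s


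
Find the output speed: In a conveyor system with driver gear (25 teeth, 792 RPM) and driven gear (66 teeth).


Given: N1 = 25 teeth, w1 = 792 RPM, N2 = 66 teeth
Using N1*w1 = N2*w2
w2 = N1*w1 / N2
w2 = 25*792 / 66
w2 = 19800 / 66
w2 = 300 RPM

300 RPM


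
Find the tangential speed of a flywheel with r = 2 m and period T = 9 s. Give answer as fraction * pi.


Given: radius r = 2 m, period T = 9 s
Using v = 2*pi*r / T
v = 2*pi*2 / 9
v = 4*pi / 9
v = 4/9*pi m/s

4/9*pi m/s


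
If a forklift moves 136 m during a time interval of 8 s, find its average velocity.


Given: distance d = 136 m, time t = 8 s
Using v = d / t
v = 136 / 8
v = 17 m/s

17 m/s


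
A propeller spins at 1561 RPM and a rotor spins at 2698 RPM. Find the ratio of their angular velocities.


Given: RPM_A = 1561, RPM_B = 2698
omega = 2*pi*RPM/60, so omega_A/omega_B = RPM_A / RPM_B
omega_A/omega_B = 1561 / 2698
omega_A/omega_B = 1561/2698

1561/2698


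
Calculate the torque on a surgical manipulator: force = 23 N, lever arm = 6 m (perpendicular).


Given: F = 23 N, r = 6 m, angle = 90 deg (perpendicular)
Using tau = F * r * sin(90)
sin(90) = 1
tau = 23 * 6 * 1
tau = 138 Nm

138 Nm


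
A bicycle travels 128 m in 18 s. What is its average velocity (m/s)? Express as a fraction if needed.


Given: distance d = 128 m, time t = 18 s
Using v = d / t
v = 128 / 18
v = 64/9 m/s

64/9 m/s


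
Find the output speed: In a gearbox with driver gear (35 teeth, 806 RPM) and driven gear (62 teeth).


Given: N1 = 35 teeth, w1 = 806 RPM, N2 = 62 teeth
Using N1*w1 = N2*w2
w2 = N1*w1 / N2
w2 = 35*806 / 62
w2 = 28210 / 62
w2 = 455 RPM

455 RPM


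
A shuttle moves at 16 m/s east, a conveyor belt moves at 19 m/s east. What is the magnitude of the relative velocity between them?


Given: v_A = 16 m/s east, v_B = 19 m/s east
Both move in the same direction; relative speed = |v_A - v_B|
|16 - 19| = |-3|
= 3 m/s

3 m/s


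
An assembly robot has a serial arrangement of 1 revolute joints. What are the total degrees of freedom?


Given: serial robot with 1 revolute joints
DOF contribution per joint type: revolute=1, prismatic=1, spherical=3, fixed=0
DOF = 1*1
DOF = 1

1


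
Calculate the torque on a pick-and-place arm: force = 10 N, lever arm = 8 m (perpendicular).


Given: F = 10 N, r = 8 m, angle = 90 deg (perpendicular)
Using tau = F * r * sin(90)
sin(90) = 1
tau = 10 * 8 * 1
tau = 80 Nm

80 Nm


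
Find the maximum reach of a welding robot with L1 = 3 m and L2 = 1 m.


Given: L1 = 3 m, L2 = 1 m
For a 2-link planar arm, max reach = L1 + L2 (fully extended)
Max reach = 3 + 1
Max reach = 4 m

4 m


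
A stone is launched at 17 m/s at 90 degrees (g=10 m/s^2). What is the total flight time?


Given: v0 = 17 m/s, theta = 90 deg, g = 10 m/s^2
sin(90) = 1
Using T = 2*v0*sin(theta) / g
T = 2*17*1 / 10
T = 34 / 10
T = 17/5 s

17/5 s


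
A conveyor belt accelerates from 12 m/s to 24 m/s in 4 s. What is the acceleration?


Given: initial velocity v0 = 12 m/s, final velocity v = 24 m/s, time t = 4 s
Using a = (v - v0) / t
a = (24 - 12) / 4
a = 12 / 4
a = 3 m/s^2

3 m/s^2


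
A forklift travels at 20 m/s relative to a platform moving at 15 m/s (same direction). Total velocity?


Given: object velocity = 20 m/s, platform velocity = 15 m/s (same direction)
Using classical velocity addition: v_total = v_object + v_platform
v_total = 20 + 15
v_total = 35 m/s

35 m/s


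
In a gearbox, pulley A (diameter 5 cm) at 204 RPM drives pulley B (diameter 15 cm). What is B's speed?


Given: D1 = 5 cm, w1 = 204 RPM, D2 = 15 cm
Using D1*w1 = D2*w2
w2 = D1*w1 / D2
w2 = 5*204 / 15
w2 = 1020 / 15
w2 = 68 RPM

68 RPM


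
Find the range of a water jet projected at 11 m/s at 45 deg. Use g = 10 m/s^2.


Given: v0 = 11 m/s, theta = 45 deg, g = 10 m/s^2
sin(2*45) = sin(90) = 1
Using R = v0^2 * sin(2*theta) / g
R = 11^2 * 1 / 10
R = 121 / 10
R = 121/10 m

121/10 m


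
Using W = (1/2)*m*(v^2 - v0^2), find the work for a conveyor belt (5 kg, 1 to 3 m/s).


Given: m = 5 kg, v0 = 1 m/s, v = 3 m/s
Using W = (1/2)*m*(v^2 - v0^2)
v^2 = 3^2 = 9
v0^2 = 1^2 = 1
v^2 - v0^2 = 9 - 1 = 8
W = (1/2)*5*8 = 20 J

20 J


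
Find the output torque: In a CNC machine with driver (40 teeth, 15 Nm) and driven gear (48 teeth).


Given: N1 = 40, N2 = 48, T1 = 15 Nm
Using T2/T1 = N2/N1
T2 = T1 * N2 / N1
T2 = 15 * 48 / 40
T2 = 720 / 40
T2 = 18 Nm

18 Nm


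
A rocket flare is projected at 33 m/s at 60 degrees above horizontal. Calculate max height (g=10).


Given: v0 = 33 m/s, theta = 60 deg, g = 10 m/s^2
sin^2(60) = 3/4
Using H = v0^2 * sin^2(theta) / (2*g)
H = 33^2 * 3/4 / (2*10)
H = 1089 * 3/4 / 20
H = 3267/4 / 20
H = 3267/80 m

3267/80 m


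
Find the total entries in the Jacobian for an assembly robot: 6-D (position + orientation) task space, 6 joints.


Given: task space dimension = 6, joints = 6
Jacobian is a 6 x 6 matrix
Total entries = rows * columns
Total = 6 * 6
Total = 36

36


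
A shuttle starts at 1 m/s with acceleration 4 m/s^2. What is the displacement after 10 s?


Given: v0 = 1 m/s, a = 4 m/s^2, t = 10 s
Using s = v0*t + (1/2)*a*t^2
s = 1*10 + (1/2)*4*10^2
s = 10 + (1/2)*400
s = 10 + 200
s = 210

210 m


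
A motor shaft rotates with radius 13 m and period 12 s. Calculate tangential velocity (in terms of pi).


Given: radius r = 13 m, period T = 12 s
Using v = 2*pi*r / T
v = 2*pi*13 / 12
v = 26*pi / 12
v = 13/6*pi m/s

13/6*pi m/s


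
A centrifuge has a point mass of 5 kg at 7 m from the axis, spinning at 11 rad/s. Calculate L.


Given: m = 5 kg, r = 7 m, omega = 11 rad/s
For a point mass: I = m*r^2
I = 5*7^2 = 5*49 = 245
L = I*omega = 245*11
L = 2695 kg*m^2/s

2695 kg*m^2/s


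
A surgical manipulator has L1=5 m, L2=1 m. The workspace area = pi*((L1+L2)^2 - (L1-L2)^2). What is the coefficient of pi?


Given: L1 = 5, L2 = 1
(L1+L2)^2 = (6)^2 = 36
(L1-L2)^2 = (4)^2 = 16
Difference = 36 - 16 = 20
This equals 4*L1*L2 = 4*5*1 = 20
Workspace area = 20*pi

20


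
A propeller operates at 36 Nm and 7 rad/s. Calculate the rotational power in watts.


Given: tau = 36 Nm, omega = 7 rad/s
Using P = tau * omega
P = 36 * 7
P = 252 W

252 W


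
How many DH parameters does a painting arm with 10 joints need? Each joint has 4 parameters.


Given: 10 joints, 4 DH parameters per joint (d, theta, a, alpha)
Total DH parameters = number_of_joints * 4
Total = 10 * 4
Total = 40

40


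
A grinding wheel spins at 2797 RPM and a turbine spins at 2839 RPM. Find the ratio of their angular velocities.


Given: RPM_A = 2797, RPM_B = 2839
omega = 2*pi*RPM/60, so omega_A/omega_B = RPM_A / RPM_B
omega_A/omega_B = 2797 / 2839
omega_A/omega_B = 2797/2839

2797/2839


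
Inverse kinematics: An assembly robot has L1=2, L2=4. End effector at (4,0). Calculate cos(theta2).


Given: L1 = 2, L2 = 4, target (x, y) = (4, 0)
Using cos(theta2) = (x^2 + y^2 - L1^2 - L2^2) / (2*L1*L2)
x^2 + y^2 = 4^2 + 0 = 16
L1^2 + L2^2 = 4 + 16 = 20
Numerator = 16 - 20 = -4
Denominator = 2*2*4 = 16
cos(theta2) = -4/16 = -1/4

-1/4


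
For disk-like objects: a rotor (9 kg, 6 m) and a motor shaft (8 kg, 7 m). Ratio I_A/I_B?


Given: M1=9 kg, R1=6 m, M2=8 kg, R2=7 m
For a disk: I = (1/2)*M*R^2, so I_A/I_B = (M1*R1^2)/(M2*R2^2)
M1*R1^2 = 9*36 = 324
M2*R2^2 = 8*49 = 392
I_A/I_B = 324/392 = 81/98

81/98


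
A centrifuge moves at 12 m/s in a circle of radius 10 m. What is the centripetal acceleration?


Given: v = 12 m/s, r = 10 m
Using a_c = v^2 / r
a_c = 12^2 / 10
a_c = 144 / 10
a_c = 72/5 m/s^2

72/5 m/s^2


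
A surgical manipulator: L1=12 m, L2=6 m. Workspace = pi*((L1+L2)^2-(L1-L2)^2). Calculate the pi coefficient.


Given: L1 = 12, L2 = 6
(L1+L2)^2 = (18)^2 = 324
(L1-L2)^2 = (6)^2 = 36
Difference = 324 - 36 = 288
This equals 4*L1*L2 = 4*12*6 = 288
Workspace area = 288*pi

288


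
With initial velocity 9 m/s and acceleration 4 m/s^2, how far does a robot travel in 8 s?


Given: v0 = 9 m/s, a = 4 m/s^2, t = 8 s
Using s = v0*t + (1/2)*a*t^2
s = 9*8 + (1/2)*4*8^2
s = 72 + (1/2)*256
s = 72 + 128
s = 200

200 m


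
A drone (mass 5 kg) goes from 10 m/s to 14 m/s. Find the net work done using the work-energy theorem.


Given: m = 5 kg, v0 = 10 m/s, v = 14 m/s
Using W = (1/2)*m*(v^2 - v0^2)
v^2 = 14^2 = 196
v0^2 = 10^2 = 100
v^2 - v0^2 = 196 - 100 = 96
W = (1/2)*5*96 = 240 J

240 J


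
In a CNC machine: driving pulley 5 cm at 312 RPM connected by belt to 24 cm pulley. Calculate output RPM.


Given: D1 = 5 cm, w1 = 312 RPM, D2 = 24 cm
Using D1*w1 = D2*w2
w2 = D1*w1 / D2
w2 = 5*312 / 24
w2 = 1560 / 24
w2 = 65 RPM

65 RPM


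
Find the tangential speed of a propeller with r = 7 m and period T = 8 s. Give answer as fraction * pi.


Given: radius r = 7 m, period T = 8 s
Using v = 2*pi*r / T
v = 2*pi*7 / 8
v = 14*pi / 8
v = 7/4*pi m/s

7/4*pi m/s


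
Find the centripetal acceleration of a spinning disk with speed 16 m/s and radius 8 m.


Given: v = 16 m/s, r = 8 m
Using a_c = v^2 / r
a_c = 16^2 / 8
a_c = 256 / 8
a_c = 32 m/s^2

32 m/s^2


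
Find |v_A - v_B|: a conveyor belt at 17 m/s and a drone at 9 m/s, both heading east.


Given: v_A = 17 m/s east, v_B = 9 m/s east
Both move in the same direction; relative speed = |v_A - v_B|
|17 - 9| = |8|
= 8 m/s

8 m/s


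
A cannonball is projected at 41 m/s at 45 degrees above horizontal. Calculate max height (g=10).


Given: v0 = 41 m/s, theta = 45 deg, g = 10 m/s^2
sin^2(45) = 1/2
Using H = v0^2 * sin^2(theta) / (2*g)
H = 41^2 * 1/2 / (2*10)
H = 1681 * 1/2 / 20
H = 1681/2 / 20
H = 1681/40 m

1681/40 m


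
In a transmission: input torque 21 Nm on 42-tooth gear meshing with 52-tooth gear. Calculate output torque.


Given: N1 = 42, N2 = 52, T1 = 21 Nm
Using T2/T1 = N2/N1
T2 = T1 * N2 / N1
T2 = 21 * 52 / 42
T2 = 1092 / 42
T2 = 26 Nm

26 Nm


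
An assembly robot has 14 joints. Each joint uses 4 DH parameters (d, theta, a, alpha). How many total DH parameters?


Given: 14 joints, 4 DH parameters per joint (d, theta, a, alpha)
Total DH parameters = number_of_joints * 4
Total = 14 * 4
Total = 56

56


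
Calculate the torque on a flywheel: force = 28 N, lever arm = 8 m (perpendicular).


Given: F = 28 N, r = 8 m, angle = 90 deg (perpendicular)
Using tau = F * r * sin(90)
sin(90) = 1
tau = 28 * 8 * 1
tau = 224 Nm

224 Nm


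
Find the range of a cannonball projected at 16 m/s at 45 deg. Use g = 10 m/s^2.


Given: v0 = 16 m/s, theta = 45 deg, g = 10 m/s^2
sin(2*45) = sin(90) = 1
Using R = v0^2 * sin(2*theta) / g
R = 16^2 * 1 / 10
R = 256 / 10
R = 128/5 m

128/5 m


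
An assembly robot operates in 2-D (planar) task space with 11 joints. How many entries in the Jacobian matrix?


Given: task space dimension = 2, joints = 11
Jacobian is a 2 x 11 matrix
Total entries = rows * columns
Total = 2 * 11
Total = 22

22


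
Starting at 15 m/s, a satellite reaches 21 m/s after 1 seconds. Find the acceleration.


Given: initial velocity v0 = 15 m/s, final velocity v = 21 m/s, time t = 1 s
Using a = (v - v0) / t
a = (21 - 15) / 1
a = 6 / 1
a = 6 m/s^2

6 m/s^2


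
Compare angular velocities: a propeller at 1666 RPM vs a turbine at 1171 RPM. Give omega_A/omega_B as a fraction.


Given: RPM_A = 1666, RPM_B = 1171
omega = 2*pi*RPM/60, so omega_A/omega_B = RPM_A / RPM_B
omega_A/omega_B = 1666 / 1171
omega_A/omega_B = 1666/1171

1666/1171


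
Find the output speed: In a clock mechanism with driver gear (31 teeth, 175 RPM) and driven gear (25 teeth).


Given: N1 = 31 teeth, w1 = 175 RPM, N2 = 25 teeth
Using N1*w1 = N2*w2
w2 = N1*w1 / N2
w2 = 31*175 / 25
w2 = 5425 / 25
w2 = 217 RPM

217 RPM


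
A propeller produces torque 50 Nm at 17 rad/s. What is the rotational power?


Given: tau = 50 Nm, omega = 17 rad/s
Using P = tau * omega
P = 50 * 17
P = 850 W

850 W


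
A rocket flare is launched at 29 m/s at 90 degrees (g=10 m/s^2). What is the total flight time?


Given: v0 = 29 m/s, theta = 90 deg, g = 10 m/s^2
sin(90) = 1
Using T = 2*v0*sin(theta) / g
T = 2*29*1 / 10
T = 58 / 10
T = 29/5 s

29/5 s


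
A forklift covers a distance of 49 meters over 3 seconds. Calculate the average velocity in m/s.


Given: distance d = 49 m, time t = 3 s
Using v = d / t
v = 49 / 3
v = 49/3 m/s

49/3 m/s


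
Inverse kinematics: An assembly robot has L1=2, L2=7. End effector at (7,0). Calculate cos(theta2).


Given: L1 = 2, L2 = 7, target (x, y) = (7, 0)
Using cos(theta2) = (x^2 + y^2 - L1^2 - L2^2) / (2*L1*L2)
x^2 + y^2 = 7^2 + 0 = 49
L1^2 + L2^2 = 4 + 49 = 53
Numerator = 49 - 53 = -4
Denominator = 2*2*7 = 28
cos(theta2) = -4/28 = -1/7

-1/7


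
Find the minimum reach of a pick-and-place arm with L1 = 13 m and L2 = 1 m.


Given: L1 = 13 m, L2 = 1 m
For a 2-link planar arm, min reach = |L1 - L2| (second link folded back)
Min reach = |13 - 1|
Min reach = 12 m

12 m


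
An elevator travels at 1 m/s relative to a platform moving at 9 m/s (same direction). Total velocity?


Given: object velocity = 1 m/s, platform velocity = 9 m/s (same direction)
Using classical velocity addition: v_total = v_object + v_platform
v_total = 1 + 9
v_total = 10 m/s

10 m/s


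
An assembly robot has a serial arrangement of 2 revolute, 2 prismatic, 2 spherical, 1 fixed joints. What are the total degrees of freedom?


Given: serial robot with 2 revolute, 2 prismatic, 2 spherical, 1 fixed joints
DOF contribution per joint type: revolute=1, prismatic=1, spherical=3, fixed=0
DOF = 2*1 + 2*1 + 2*3 + 1*0
DOF = 10

10


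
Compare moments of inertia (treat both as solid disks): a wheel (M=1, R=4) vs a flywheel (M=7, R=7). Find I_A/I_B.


Given: M1=1 kg, R1=4 m, M2=7 kg, R2=7 m
For a disk: I = (1/2)*M*R^2, so I_A/I_B = (M1*R1^2)/(M2*R2^2)
M1*R1^2 = 1*16 = 16
M2*R2^2 = 7*49 = 343
I_A/I_B = 16/343 = 16/343

16/343


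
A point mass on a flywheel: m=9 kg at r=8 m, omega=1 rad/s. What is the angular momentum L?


Given: m = 9 kg, r = 8 m, omega = 1 rad/s
For a point mass: I = m*r^2
I = 9*8^2 = 9*64 = 576
L = I*omega = 576*1
L = 576 kg*m^2/s

576 kg*m^2/s


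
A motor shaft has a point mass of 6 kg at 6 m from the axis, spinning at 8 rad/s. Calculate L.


Given: m = 6 kg, r = 6 m, omega = 8 rad/s
For a point mass: I = m*r^2
I = 6*6^2 = 6*36 = 216
L = I*omega = 216*8
L = 1728 kg*m^2/s

1728 kg*m^2/s


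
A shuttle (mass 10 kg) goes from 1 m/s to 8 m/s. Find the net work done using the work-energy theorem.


Given: m = 10 kg, v0 = 1 m/s, v = 8 m/s
Using W = (1/2)*m*(v^2 - v0^2)
v^2 = 8^2 = 64
v0^2 = 1^2 = 1
v^2 - v0^2 = 64 - 1 = 63
W = (1/2)*10*63 = 315 J

315 J


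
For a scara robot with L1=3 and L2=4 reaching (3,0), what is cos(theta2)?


Given: L1 = 3, L2 = 4, target (x, y) = (3, 0)
Using cos(theta2) = (x^2 + y^2 - L1^2 - L2^2) / (2*L1*L2)
x^2 + y^2 = 3^2 + 0 = 9
L1^2 + L2^2 = 9 + 16 = 25
Numerator = 9 - 25 = -16
Denominator = 2*3*4 = 24
cos(theta2) = -16/24 = -2/3

-2/3


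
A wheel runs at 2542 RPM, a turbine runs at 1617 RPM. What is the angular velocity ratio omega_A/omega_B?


Given: RPM_A = 2542, RPM_B = 1617
omega = 2*pi*RPM/60, so omega_A/omega_B = RPM_A / RPM_B
omega_A/omega_B = 2542 / 1617
omega_A/omega_B = 2542/1617

2542/1617


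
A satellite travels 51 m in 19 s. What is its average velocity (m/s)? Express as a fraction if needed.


Given: distance d = 51 m, time t = 19 s
Using v = d / t
v = 51 / 19
v = 51/19 m/s

51/19 m/s


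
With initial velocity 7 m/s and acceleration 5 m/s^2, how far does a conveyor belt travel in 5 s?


Given: v0 = 7 m/s, a = 5 m/s^2, t = 5 s
Using s = v0*t + (1/2)*a*t^2
s = 7*5 + (1/2)*5*5^2
s = 35 + (1/2)*125
s = 35 + 125/2
s = 195/2

195/2 m


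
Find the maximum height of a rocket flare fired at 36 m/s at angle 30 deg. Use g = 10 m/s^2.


Given: v0 = 36 m/s, theta = 30 deg, g = 10 m/s^2
sin^2(30) = 1/4
Using H = v0^2 * sin^2(theta) / (2*g)
H = 36^2 * 1/4 / (2*10)
H = 1296 * 1/4 / 20
H = 324 / 20
H = 81/5 m

81/5 m


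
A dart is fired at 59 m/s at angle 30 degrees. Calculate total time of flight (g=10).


Given: v0 = 59 m/s, theta = 30 deg, g = 10 m/s^2
sin(30) = 1/2
Using T = 2*v0*sin(theta) / g
T = 2*59*1/2 / 10
T = 59 / 10
T = 59/10 s

59/10 s


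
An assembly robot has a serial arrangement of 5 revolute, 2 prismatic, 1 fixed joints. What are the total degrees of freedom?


Given: serial robot with 5 revolute, 2 prismatic, 1 fixed joints
DOF contribution per joint type: revolute=1, prismatic=1, spherical=3, fixed=0
DOF = 5*1 + 2*1 + 1*0
DOF = 7

7


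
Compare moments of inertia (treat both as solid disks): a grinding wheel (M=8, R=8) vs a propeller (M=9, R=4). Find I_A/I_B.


Given: M1=8 kg, R1=8 m, M2=9 kg, R2=4 m
For a disk: I = (1/2)*M*R^2, so I_A/I_B = (M1*R1^2)/(M2*R2^2)
M1*R1^2 = 8*64 = 512
M2*R2^2 = 9*16 = 144
I_A/I_B = 512/144 = 32/9

32/9


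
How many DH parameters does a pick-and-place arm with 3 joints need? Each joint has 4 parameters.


Given: 3 joints, 4 DH parameters per joint (d, theta, a, alpha)
Total DH parameters = number_of_joints * 4
Total = 3 * 4
Total = 12

12


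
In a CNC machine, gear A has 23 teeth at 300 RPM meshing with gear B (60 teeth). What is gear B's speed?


Given: N1 = 23 teeth, w1 = 300 RPM, N2 = 60 teeth
Using N1*w1 = N2*w2
w2 = N1*w1 / N2
w2 = 23*300 / 60
w2 = 6900 / 60
w2 = 115 RPM

115 RPM


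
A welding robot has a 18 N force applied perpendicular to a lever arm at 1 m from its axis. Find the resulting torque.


Given: F = 18 N, r = 1 m, angle = 90 deg (perpendicular)
Using tau = F * r * sin(90)
sin(90) = 1
tau = 18 * 1 * 1
tau = 18 Nm

18 Nm


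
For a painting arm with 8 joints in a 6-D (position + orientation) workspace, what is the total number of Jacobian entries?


Given: task space dimension = 6, joints = 8
Jacobian is a 6 x 8 matrix
Total entries = rows * columns
Total = 6 * 8
Total = 48

48


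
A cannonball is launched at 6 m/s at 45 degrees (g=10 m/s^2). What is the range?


Given: v0 = 6 m/s, theta = 45 deg, g = 10 m/s^2
sin(2*45) = sin(90) = 1
Using R = v0^2 * sin(2*theta) / g
R = 6^2 * 1 / 10
R = 36 / 10
R = 18/5 m

18/5 m


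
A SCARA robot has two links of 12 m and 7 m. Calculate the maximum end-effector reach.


Given: L1 = 12 m, L2 = 7 m
For a 2-link planar arm, max reach = L1 + L2 (fully extended)
Max reach = 12 + 7
Max reach = 19 m

19 m


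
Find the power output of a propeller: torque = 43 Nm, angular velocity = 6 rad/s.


Given: tau = 43 Nm, omega = 6 rad/s
Using P = tau * omega
P = 43 * 6
P = 258 W

258 W


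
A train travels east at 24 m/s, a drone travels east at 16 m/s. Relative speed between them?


Given: v_A = 24 m/s east, v_B = 16 m/s east
Both move in the same direction; relative speed = |v_A - v_B|
|24 - 16| = |8|
= 8 m/s

8 m/s


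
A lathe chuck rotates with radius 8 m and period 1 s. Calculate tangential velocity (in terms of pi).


Given: radius r = 8 m, period T = 1 s
Using v = 2*pi*r / T
v = 2*pi*8 / 1
v = 16*pi / 1
v = 16*pi m/s

16*pi m/s


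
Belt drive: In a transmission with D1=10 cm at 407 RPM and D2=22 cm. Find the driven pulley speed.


Given: D1 = 10 cm, w1 = 407 RPM, D2 = 22 cm
Using D1*w1 = D2*w2
w2 = D1*w1 / D2
w2 = 10*407 / 22
w2 = 4070 / 22
w2 = 185 RPM

185 RPM


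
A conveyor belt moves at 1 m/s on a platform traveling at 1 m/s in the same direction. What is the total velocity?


Given: object velocity = 1 m/s, platform velocity = 1 m/s (same direction)
Using classical velocity addition: v_total = v_object + v_platform
v_total = 1 + 1
v_total = 2 m/s

2 m/s


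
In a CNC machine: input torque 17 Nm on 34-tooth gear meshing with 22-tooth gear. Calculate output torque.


Given: N1 = 34, N2 = 22, T1 = 17 Nm
Using T2/T1 = N2/N1
T2 = T1 * N2 / N1
T2 = 17 * 22 / 34
T2 = 374 / 34
T2 = 11 Nm

11 Nm


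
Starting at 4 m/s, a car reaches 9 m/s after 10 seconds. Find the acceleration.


Given: initial velocity v0 = 4 m/s, final velocity v = 9 m/s, time t = 10 s
Using a = (v - v0) / t
a = (9 - 4) / 10
a = 5 / 10
a = 1/2 m/s^2

1/2 m/s^2


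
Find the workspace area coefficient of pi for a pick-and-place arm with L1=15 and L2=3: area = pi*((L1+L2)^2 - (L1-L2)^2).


Given: L1 = 15, L2 = 3
(L1+L2)^2 = (18)^2 = 324
(L1-L2)^2 = (12)^2 = 144
Difference = 324 - 144 = 180
This equals 4*L1*L2 = 4*15*3 = 180
Workspace area = 180*pi

180


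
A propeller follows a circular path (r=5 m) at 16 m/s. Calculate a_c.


Given: v = 16 m/s, r = 5 m
Using a_c = v^2 / r
a_c = 16^2 / 5
a_c = 256 / 5
a_c = 256/5 m/s^2

256/5 m/s^2


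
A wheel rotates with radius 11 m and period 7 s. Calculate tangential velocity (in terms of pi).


Given: radius r = 11 m, period T = 7 s
Using v = 2*pi*r / T
v = 2*pi*11 / 7
v = 22*pi / 7
v = 22/7*pi m/s

22/7*pi m/s


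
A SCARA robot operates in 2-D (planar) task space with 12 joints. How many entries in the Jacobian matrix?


Given: task space dimension = 2, joints = 12
Jacobian is a 2 x 12 matrix
Total entries = rows * columns
Total = 2 * 12
Total = 24

24


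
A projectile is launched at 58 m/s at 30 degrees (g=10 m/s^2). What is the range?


Given: v0 = 58 m/s, theta = 30 deg, g = 10 m/s^2
sin(2*30) = sin(60) = sqrt(3)/2
Using R = v0^2 * sin(2*theta) / g
R = 58^2 * (sqrt(3)/2) / 10
R = 3364 * sqrt(3) / 20
R = 841/5*sqrt(3) m

841/5*sqrt(3) m


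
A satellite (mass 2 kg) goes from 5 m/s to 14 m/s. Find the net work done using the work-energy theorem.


Given: m = 2 kg, v0 = 5 m/s, v = 14 m/s
Using W = (1/2)*m*(v^2 - v0^2)
v^2 = 14^2 = 196
v0^2 = 5^2 = 25
v^2 - v0^2 = 196 - 25 = 171
W = (1/2)*2*171 = 171 J

171 J


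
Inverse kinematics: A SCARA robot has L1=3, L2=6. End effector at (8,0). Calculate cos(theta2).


Given: L1 = 3, L2 = 6, target (x, y) = (8, 0)
Using cos(theta2) = (x^2 + y^2 - L1^2 - L2^2) / (2*L1*L2)
x^2 + y^2 = 8^2 + 0 = 64
L1^2 + L2^2 = 9 + 36 = 45
Numerator = 64 - 45 = 19
Denominator = 2*3*6 = 36
cos(theta2) = 19/36 = 19/36

19/36


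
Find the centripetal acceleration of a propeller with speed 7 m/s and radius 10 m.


Given: v = 7 m/s, r = 10 m
Using a_c = v^2 / r
a_c = 7^2 / 10
a_c = 49 / 10
a_c = 49/10 m/s^2

49/10 m/s^2
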